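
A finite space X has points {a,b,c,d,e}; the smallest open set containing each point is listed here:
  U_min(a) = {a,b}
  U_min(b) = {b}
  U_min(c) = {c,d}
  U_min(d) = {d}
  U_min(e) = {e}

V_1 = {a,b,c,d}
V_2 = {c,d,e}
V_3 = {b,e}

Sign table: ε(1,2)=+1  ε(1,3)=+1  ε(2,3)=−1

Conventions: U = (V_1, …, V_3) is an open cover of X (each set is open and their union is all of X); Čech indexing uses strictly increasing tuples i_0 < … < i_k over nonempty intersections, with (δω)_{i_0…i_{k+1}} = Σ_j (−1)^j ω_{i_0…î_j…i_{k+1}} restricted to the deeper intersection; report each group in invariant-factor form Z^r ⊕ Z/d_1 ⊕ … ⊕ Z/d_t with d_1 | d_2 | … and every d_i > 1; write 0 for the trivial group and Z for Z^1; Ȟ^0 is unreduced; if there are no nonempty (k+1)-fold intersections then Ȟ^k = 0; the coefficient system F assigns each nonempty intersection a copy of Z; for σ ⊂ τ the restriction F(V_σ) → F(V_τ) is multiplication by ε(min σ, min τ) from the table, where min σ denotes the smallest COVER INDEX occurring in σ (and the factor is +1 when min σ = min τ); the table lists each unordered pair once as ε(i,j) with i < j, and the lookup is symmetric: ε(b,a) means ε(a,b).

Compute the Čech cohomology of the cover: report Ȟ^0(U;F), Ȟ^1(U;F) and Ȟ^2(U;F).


nerve of the cover:
  V12={c,d} V13={b} V23={e}
C dims 3,3; δ0: rk 3, SNF 1^2·2
Ȟ^0 = (3 − 3) − 0 = 0, so Ȟ^0 ≅ 0
Ȟ^1 = (3 − 0) − 3 = 0 plus torsion [2], so Ȟ^1 ≅ Z/2
Ȟ^2 = (0 − 0) − 0 = 0, so Ȟ^2 ≅ 0

Ȟ^0(U;F) ≅ 0; Ȟ^1(U;F) ≅ Z/2; Ȟ^2(U;F) ≅ 0


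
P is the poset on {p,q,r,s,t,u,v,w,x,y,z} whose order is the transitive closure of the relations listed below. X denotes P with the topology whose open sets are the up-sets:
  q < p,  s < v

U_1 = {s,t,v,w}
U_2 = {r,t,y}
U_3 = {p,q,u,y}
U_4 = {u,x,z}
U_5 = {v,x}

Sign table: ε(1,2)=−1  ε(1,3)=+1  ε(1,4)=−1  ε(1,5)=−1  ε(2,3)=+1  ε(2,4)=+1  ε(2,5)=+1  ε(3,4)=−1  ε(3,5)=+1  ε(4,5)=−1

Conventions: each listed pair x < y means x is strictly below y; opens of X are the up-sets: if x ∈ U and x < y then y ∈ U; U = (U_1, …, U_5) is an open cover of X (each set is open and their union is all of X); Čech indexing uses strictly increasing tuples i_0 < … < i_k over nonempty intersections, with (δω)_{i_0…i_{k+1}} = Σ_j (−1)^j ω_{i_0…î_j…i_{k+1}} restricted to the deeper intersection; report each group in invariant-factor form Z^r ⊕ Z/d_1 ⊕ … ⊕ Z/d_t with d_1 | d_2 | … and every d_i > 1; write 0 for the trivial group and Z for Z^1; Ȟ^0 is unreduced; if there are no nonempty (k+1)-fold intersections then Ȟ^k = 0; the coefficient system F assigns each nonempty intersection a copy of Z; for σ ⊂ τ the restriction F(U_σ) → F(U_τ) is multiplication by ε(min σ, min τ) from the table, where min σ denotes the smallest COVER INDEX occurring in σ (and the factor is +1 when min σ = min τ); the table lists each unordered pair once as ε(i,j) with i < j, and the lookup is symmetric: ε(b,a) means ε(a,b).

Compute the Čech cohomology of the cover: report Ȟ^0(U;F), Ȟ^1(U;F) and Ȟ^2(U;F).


Ȟ^0(U;F) ≅ Z, Ȟ^1(U;F) ≅ Z, Ȟ^2(U;F) ≅ 0

nonempty intersections:
  U12={t} U15={v} U23={y} U34={u} U45={x}
C dims 5,5; δ0: rk 4, SNF 1^4
Ȟ^0: (5−4)−0=1 ⇒ Z
Ȟ^1: (5−0)−4=1 ⇒ Z
Ȟ^2: (0−0)−0=0 ⇒ 0


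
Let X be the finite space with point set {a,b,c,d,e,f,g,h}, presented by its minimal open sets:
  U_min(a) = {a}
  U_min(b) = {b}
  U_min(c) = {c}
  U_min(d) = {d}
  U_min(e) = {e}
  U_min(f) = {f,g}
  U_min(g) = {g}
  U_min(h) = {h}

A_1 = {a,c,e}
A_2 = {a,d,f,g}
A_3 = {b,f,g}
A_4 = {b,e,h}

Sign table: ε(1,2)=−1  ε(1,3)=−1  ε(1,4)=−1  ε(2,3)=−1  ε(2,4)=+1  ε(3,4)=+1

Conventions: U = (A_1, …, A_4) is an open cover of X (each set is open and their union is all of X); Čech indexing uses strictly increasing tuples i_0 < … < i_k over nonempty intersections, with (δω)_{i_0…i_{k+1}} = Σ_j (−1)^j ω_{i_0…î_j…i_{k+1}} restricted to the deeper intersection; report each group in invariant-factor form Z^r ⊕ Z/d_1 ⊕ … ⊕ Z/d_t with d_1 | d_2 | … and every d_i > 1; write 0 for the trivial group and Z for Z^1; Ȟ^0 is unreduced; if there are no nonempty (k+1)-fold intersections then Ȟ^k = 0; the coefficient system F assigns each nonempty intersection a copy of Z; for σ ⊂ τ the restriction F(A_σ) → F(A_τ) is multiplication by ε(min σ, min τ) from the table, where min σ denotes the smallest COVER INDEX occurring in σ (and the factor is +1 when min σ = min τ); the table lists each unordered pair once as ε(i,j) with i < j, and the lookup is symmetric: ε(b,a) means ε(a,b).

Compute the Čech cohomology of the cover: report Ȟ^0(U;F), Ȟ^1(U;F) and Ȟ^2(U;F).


intersection data:
  A12={a} A14={e} A23={f,g} A34={b}
C dims 4,4; δ0: rk 4, SNF 1^3·2
Ȟ^0 = (4 − 4) − 0 = 0, so Ȟ^0 ≅ 0
Ȟ^1 = (4 − 0) − 4 = 0 plus torsion [2], so Ȟ^1 ≅ Z/2
Ȟ^2 = (0 − 0) − 0 = 0, so Ȟ^2 ≅ 0

Ȟ^0 ≅ 0,  Ȟ^1 ≅ Z/2,  Ȟ^2 ≅ 0


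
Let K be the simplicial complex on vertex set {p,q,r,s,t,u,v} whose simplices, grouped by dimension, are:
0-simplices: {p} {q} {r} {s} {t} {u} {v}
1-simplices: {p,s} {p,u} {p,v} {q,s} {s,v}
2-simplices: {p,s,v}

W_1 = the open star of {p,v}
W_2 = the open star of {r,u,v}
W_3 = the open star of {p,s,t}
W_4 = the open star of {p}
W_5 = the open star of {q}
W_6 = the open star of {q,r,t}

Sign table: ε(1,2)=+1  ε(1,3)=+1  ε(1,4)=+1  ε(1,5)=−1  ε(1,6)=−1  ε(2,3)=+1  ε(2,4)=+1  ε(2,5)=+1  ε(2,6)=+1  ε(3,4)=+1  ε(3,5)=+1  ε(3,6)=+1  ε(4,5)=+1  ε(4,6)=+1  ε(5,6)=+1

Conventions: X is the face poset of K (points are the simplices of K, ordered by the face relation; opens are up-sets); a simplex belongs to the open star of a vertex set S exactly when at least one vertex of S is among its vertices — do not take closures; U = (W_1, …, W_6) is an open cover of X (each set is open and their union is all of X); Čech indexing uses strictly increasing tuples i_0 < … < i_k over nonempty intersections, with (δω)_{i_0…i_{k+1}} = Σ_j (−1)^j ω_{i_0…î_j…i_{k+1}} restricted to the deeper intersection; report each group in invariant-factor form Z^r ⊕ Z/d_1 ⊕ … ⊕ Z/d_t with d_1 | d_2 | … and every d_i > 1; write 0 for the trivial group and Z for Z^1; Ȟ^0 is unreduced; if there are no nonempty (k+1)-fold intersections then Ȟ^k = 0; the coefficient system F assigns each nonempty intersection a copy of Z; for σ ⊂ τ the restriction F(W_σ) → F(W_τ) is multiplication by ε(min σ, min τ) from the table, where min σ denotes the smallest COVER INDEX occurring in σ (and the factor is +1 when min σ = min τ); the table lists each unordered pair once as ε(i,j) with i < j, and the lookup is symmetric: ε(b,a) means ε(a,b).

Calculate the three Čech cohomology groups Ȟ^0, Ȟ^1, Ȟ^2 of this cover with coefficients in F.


nerve of the cover:
  W1={{p},{v},{p,s},{p,u},{p,v},{s,v},{p,s,v}} W2={{r},{u},{v},{p,u},{p,v},{s,v},{p,s,v}} W3={{p},{s},{t},{p,s},{p,u},{p,v},{q,s},{s,v},{p,s,v}} W4={{p},{p,s},{p,u},{p,v},{p,s,v}} W5={{q},{q,s}} W6={{q},{r},{t},{q,s}}
  W12={{v},{p,u},{p,v},{s,v},{p,s,v}} W13={{p},{p,s},{p,u},{p,v},{s,v},{p,s,v}} W14={{p},{p,s},{p,u},{p,v},{p,s,v}} W23={{p,u},{p,v},{s,v},{p,s,v}} W24={{p,u},{p,v},{p,s,v}} W26={{r}} W34={{p},{p,s},{p,u},{p,v},{p,s,v}} W35={{q,s}} W36={{t},{q,s}} W56={{q},{q,s}}
  W123={{p,u},{p,v},{s,v},{p,s,v}} W124={{p,u},{p,v},{p,s,v}} W134={{p},{p,s},{p,u},{p,v},{p,s,v}} W234={{p,u},{p,v},{p,s,v}} W356={{q,s}}
  W1234={{p,u},{p,v},{p,s,v}}
C dims 6,10,5,1; δ0: rk 5, SNF 1^5; δ1: rk 4, SNF 1^4; δ2: rk 1, SNF 1^1
Ȟ^0 = (6 − 5) − 0 = 1, so Ȟ^0 ≅ Z
Ȟ^1 = (10 − 4) − 5 = 1, so Ȟ^1 ≅ Z
Ȟ^2 = (5 − 1) − 4 = 0, so Ȟ^2 ≅ 0

Ȟ^0(U;F) ≅ Z, Ȟ^1(U;F) ≅ Z, Ȟ^2(U;F) ≅ 0


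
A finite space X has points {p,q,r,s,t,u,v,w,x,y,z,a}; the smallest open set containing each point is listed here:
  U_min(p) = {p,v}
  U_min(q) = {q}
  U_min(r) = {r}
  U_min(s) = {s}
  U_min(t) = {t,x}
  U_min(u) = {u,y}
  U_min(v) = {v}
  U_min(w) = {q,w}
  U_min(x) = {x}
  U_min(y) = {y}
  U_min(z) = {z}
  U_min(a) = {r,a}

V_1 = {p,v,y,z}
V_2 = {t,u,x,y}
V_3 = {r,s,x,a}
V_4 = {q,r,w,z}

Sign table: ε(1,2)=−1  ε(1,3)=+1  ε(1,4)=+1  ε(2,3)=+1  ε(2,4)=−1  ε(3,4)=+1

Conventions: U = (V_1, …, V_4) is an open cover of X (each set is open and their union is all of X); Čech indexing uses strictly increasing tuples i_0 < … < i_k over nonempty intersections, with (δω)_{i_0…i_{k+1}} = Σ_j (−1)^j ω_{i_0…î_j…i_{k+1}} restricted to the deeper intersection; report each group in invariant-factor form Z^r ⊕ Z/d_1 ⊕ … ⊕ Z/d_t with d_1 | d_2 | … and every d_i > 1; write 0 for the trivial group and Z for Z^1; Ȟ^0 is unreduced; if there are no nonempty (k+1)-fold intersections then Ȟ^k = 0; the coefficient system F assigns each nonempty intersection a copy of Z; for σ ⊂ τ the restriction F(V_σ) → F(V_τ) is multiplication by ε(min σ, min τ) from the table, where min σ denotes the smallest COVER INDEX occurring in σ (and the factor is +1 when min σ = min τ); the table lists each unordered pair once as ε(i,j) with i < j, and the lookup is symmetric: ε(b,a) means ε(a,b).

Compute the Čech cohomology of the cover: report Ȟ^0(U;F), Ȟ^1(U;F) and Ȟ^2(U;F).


nonempty overlaps:
  V12={y} V14={z} V23={x} V34={r}
C dims 4,4; δ0: rk 4, SNF 1^3·2
degree 0: 4−4−0 = 0 → Ȟ^0 ≅ 0
degree 1: 4−0−4 = 0 plus torsion [2] → Ȟ^1 ≅ Z/2
degree 2: 0−0−0 = 0 → Ȟ^2 ≅ 0

Ȟ^0 ≅ 0,  Ȟ^1 ≅ Z/2,  Ȟ^2 ≅ 0


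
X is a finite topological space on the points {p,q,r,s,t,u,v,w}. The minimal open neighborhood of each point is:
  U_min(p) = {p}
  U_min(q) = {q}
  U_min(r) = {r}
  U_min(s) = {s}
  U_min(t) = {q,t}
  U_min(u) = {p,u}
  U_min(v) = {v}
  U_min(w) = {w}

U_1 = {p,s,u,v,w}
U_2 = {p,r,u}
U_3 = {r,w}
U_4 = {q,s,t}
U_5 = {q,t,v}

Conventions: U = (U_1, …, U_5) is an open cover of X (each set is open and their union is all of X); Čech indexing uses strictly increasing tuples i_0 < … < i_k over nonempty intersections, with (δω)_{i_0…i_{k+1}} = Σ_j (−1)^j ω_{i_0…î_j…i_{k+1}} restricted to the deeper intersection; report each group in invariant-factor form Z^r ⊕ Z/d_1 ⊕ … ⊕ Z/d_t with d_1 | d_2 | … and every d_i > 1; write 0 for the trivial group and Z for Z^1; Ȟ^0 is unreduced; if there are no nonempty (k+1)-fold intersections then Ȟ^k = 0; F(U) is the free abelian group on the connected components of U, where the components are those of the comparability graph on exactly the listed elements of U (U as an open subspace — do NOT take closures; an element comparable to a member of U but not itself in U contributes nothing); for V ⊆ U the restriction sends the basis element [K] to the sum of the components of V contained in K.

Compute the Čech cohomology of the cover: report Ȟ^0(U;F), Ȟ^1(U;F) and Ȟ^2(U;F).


Ȟ^0 = Z^6, Ȟ^1 = 0 and Ȟ^2 = 0

cover nerve:
  U12={p,u} U13={w} U14={s} U15={v} U23={r} U45={q,t}
components per intersection:
  U1: {p,u} {s} {v} {w}
  U2: {p,u} {r}
  U3: {r} {w}
  U4: {q,t} {s}
  U5: {q,t} {v}
  U12: {p,u}
  U13: {w}
  U14: {s}
  U15: {v}
  U23: {r}
  U45: {q,t}
C dims 12,6; δ0: rk 6, SNF 1^6
Ȟ^0: (12−6)−0=6 ⇒ Z^6
Ȟ^1: (6−0)−6=0 ⇒ 0
Ȟ^2: (0−0)−0=0 ⇒ 0


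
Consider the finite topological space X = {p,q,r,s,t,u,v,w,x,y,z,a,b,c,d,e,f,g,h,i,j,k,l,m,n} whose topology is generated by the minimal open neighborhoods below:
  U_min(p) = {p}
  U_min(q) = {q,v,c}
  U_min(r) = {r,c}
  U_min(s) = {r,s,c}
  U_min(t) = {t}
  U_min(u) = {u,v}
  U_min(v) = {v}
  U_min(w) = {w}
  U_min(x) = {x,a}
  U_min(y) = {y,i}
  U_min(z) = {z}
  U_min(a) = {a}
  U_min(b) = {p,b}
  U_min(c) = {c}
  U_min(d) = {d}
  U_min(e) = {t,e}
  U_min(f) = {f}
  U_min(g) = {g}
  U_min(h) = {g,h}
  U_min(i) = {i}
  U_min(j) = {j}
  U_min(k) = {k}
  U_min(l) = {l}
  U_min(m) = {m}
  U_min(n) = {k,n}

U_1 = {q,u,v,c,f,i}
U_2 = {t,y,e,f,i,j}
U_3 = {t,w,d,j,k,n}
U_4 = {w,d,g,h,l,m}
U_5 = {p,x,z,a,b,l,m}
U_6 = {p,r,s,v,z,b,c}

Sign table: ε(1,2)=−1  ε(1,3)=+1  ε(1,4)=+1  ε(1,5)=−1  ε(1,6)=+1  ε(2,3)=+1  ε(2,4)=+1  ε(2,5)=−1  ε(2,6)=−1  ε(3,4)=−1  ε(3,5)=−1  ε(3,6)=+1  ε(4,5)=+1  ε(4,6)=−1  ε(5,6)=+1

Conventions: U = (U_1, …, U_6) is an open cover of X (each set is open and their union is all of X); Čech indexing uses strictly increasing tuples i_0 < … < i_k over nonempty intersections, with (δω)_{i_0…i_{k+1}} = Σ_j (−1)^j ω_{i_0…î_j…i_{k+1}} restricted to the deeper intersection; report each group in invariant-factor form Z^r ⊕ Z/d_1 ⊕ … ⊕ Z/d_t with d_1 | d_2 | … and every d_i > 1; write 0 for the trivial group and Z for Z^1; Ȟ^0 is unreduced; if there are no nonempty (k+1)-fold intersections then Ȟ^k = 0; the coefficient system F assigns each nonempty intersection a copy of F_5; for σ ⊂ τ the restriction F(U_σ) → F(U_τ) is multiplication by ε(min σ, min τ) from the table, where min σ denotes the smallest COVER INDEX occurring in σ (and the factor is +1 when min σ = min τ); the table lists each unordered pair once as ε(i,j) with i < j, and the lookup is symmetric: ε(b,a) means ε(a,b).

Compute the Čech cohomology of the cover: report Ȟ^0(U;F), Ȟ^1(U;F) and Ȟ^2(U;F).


Ȟ^0 ≅ Z/5, Ȟ^1 ≅ Z/5 and Ȟ^2 ≅ 0

nonempty intersections:
  U12={f,i} U16={v,c} U23={t,j} U34={w,d} U45={l,m} U56={p,z,b}
C dims 6,6; δ0: rk_F5 5
Ȟ^0: (6−5)−0=1 ⇒ Z/5
Ȟ^1: (6−0)−5=1 ⇒ Z/5
Ȟ^2: (0−0)−0=0 ⇒ 0


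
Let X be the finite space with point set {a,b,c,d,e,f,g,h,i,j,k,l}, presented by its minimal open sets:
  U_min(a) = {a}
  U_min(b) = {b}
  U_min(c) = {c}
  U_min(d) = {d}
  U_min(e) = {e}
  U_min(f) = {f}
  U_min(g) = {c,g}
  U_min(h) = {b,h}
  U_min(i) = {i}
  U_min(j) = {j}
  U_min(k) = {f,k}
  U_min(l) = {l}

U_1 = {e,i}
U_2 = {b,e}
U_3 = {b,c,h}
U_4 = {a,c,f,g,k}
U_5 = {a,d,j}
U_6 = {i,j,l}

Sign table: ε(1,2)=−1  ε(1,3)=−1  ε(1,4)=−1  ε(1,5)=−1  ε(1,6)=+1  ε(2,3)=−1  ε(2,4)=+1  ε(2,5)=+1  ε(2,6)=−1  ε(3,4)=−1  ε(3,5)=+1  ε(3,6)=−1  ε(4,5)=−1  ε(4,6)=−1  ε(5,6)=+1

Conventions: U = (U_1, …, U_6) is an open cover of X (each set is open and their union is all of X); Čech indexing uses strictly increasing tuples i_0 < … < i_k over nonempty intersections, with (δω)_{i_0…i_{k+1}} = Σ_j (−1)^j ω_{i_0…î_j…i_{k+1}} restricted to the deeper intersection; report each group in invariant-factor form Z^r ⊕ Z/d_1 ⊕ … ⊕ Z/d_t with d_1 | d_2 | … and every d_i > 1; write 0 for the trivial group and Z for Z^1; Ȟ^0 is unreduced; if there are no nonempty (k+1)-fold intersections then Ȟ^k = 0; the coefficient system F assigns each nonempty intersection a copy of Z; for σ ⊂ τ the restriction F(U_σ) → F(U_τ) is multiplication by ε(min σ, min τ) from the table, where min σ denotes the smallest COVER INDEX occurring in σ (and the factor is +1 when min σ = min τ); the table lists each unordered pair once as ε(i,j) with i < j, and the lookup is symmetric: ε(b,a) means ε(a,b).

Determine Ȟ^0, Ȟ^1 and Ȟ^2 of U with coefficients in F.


Ȟ^0(U;F) ≅ Z, Ȟ^1(U;F) ≅ Z, Ȟ^2(U;F) ≅ 0

nerve of the cover:
  U12={e} U16={i} U23={b} U34={c} U45={a} U56={j}
C dims 6,6; δ0: rk 5, SNF 1^5
Ȟ^0 = (6 − 5) − 0 = 1, so Ȟ^0 ≅ Z
Ȟ^1 = (6 − 0) − 5 = 1, so Ȟ^1 ≅ Z
Ȟ^2 = (0 − 0) − 0 = 0, so Ȟ^2 ≅ 0


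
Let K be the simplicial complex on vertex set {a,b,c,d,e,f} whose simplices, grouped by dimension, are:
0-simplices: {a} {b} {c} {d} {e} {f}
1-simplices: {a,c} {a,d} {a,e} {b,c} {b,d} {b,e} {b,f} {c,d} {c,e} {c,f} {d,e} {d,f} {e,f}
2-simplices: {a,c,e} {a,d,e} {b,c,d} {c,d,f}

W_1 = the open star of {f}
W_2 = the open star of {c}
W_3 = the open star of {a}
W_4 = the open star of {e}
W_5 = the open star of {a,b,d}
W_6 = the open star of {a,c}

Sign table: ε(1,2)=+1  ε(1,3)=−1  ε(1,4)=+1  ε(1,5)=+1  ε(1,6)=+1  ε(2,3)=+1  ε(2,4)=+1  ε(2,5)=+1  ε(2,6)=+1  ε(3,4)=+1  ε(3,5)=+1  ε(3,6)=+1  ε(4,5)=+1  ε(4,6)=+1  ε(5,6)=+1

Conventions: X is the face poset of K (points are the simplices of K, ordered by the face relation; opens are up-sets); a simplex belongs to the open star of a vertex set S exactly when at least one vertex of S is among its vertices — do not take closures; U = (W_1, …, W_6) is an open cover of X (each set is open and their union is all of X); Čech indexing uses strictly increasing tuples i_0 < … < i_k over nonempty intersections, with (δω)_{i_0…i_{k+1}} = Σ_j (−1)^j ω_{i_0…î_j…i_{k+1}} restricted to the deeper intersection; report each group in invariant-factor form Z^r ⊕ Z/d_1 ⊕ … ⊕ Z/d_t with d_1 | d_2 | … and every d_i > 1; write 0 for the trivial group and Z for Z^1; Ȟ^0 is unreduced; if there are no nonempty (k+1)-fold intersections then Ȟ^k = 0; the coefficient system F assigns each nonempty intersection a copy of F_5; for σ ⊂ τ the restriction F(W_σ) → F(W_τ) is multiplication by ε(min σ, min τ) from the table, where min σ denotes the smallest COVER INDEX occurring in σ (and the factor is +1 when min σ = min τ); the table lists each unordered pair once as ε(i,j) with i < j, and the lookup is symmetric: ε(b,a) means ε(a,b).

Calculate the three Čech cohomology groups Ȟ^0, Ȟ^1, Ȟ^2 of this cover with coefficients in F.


Ȟ^0 = Z/5, Ȟ^1 = Z/5, Ȟ^2 = 0

nerve simplices:
  W1={{f},{b,f},{c,f},{d,f},{e,f},{c,d,f}} W2={{c},{a,c},{b,c},{c,d},{c,e},{c,f},{a,c,e},{b,c,d},{c,d,f}} W3={{a},{a,c},{a,d},{a,e},{a,c,e},{a,d,e}} W4={{e},{a,e},{b,e},{c,e},{d,e},{e,f},{a,c,e},{a,d,e}} W5={{a},{b},{d},{a,c},{a,d},{a,e},{b,c},{b,d},{b,e},{b,f},{c,d},{d,e},{d,f},{a,c,e},{a,d,e},{b,c,d},{c,d,f}} W6={{a},{c},{a,c},{a,d},{a,e},{b,c},{c,d},{c,e},{c,f},{a,c,e},{a,d,e},{b,c,d},{c,d,f}}
  W12={{c,f},{c,d,f}} W14={{e,f}} W15={{b,f},{d,f},{c,d,f}} W16={{c,f},{c,d,f}} W23={{a,c},{a,c,e}} W24={{c,e},{a,c,e}} W25={{a,c},{b,c},{c,d},{a,c,e},{b,c,d},{c,d,f}} W26={{c},{a,c},{b,c},{c,d},{c,e},{c,f},{a,c,e},{b,c,d},{c,d,f}} W34={{a,e},{a,c,e},{a,d,e}} W35={{a},{a,c},{a,d},{a,e},{a,c,e},{a,d,e}} W36={{a},{a,c},{a,d},{a,e},{a,c,e},{a,d,e}} W45={{a,e},{b,e},{d,e},{a,c,e},{a,d,e}} W46={{a,e},{c,e},{a,c,e},{a,d,e}} W56={{a},{a,c},{a,d},{a,e},{b,c},{c,d},{a,c,e},{a,d,e},{b,c,d},{c,d,f}}
  W125={{c,d,f}} W126={{c,f},{c,d,f}} W156={{c,d,f}} W234={{a,c,e}} W235={{a,c},{a,c,e}} W236={{a,c},{a,c,e}} W245={{a,c,e}} W246={{c,e},{a,c,e}} W256={{a,c},{b,c},{c,d},{a,c,e},{b,c,d},{c,d,f}} W345={{a,e},{a,c,e},{a,d,e}} W346={{a,e},{a,c,e},{a,d,e}} W356={{a},{a,c},{a,d},{a,e},{a,c,e},{a,d,e}} W456={{a,e},{a,c,e},{a,d,e}}
  W1256={{c,d,f}} W2345={{a,c,e}} W2346={{a,c,e}} W2356={{a,c},{a,c,e}} W2456={{a,c,e}} W3456={{a,e},{a,c,e},{a,d,e}}
  W23456={{a,c,e}}
C dims 6,14,13,6; δ0: rk_F5 5; δ1: rk_F5 8; δ2: rk_F5 5
degree 0: 6−5−0 = 1 → Ȟ^0 ≅ Z/5
degree 1: 14−8−5 = 1 → Ȟ^1 ≅ Z/5
degree 2: 13−5−8 = 0 → Ȟ^2 ≅ 0


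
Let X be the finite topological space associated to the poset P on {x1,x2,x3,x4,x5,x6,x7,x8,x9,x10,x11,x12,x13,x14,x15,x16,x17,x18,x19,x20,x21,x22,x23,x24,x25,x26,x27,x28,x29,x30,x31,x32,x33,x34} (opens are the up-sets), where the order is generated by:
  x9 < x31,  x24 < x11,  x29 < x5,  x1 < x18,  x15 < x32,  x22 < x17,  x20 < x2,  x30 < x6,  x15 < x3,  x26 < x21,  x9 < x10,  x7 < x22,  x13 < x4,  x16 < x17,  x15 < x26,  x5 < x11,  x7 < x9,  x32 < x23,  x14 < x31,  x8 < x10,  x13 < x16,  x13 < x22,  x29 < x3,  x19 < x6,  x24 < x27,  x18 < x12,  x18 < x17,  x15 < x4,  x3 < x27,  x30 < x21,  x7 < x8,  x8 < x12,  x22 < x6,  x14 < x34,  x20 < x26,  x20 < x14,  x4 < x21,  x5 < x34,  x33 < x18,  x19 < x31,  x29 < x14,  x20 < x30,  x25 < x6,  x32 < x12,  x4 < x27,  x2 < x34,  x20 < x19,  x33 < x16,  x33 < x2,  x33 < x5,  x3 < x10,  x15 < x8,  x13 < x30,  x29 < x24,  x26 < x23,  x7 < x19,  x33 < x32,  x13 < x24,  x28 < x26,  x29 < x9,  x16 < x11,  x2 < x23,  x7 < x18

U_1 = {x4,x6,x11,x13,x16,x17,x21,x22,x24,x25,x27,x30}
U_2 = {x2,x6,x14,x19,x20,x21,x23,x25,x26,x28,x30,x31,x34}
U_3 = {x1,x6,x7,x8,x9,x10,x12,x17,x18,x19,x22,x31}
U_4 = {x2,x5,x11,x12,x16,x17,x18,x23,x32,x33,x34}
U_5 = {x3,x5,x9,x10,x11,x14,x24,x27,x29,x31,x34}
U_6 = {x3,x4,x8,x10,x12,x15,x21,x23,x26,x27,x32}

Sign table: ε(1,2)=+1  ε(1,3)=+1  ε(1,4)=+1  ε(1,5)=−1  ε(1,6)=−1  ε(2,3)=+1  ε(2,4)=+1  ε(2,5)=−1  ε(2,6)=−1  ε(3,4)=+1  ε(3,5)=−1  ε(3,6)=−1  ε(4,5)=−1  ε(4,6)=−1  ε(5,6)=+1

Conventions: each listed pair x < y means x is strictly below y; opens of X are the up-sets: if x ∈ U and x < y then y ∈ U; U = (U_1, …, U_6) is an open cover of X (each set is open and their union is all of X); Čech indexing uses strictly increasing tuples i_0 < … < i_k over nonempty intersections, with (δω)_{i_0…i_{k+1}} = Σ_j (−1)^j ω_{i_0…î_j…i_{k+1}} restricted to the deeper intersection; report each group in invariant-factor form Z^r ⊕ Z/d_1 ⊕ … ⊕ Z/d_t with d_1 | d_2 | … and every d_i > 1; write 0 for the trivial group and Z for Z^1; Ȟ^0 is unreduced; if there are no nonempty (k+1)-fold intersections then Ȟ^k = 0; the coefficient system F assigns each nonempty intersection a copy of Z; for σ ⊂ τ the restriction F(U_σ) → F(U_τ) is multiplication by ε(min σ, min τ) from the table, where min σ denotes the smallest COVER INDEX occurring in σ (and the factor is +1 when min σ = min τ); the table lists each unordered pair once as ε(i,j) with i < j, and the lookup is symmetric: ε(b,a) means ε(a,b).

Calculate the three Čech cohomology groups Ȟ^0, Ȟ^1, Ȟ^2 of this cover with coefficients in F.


nonempty overlaps:
  U12={x6,x21,x25,x30} U13={x6,x17,x22} U14={x11,x16,x17} U15={x11,x24,x27} U16={x4,x21,x27} U23={x6,x19,x31} U24={x2,x23,x34} U25={x14,x31,x34} U26={x21,x23,x26} U34={x12,x17,x18} U35={x9,x10,x31} U36={x8,x10,x12} U45={x5,x11,x34} U46={x12,x23,x32} U56={x3,x10,x27}
  U123={x6} U126={x21} U134={x17} U145={x11} U156={x27} U235={x31} U245={x34} U246={x23} U346={x12} U356={x10}
C dims 6,15,10; δ0: rk 5, SNF 1^5; δ1: rk 10, SNF 1^9·2
degree 0: 6−5−0 = 1 → Ȟ^0 ≅ Z
degree 1: 15−10−5 = 0 → Ȟ^1 ≅ 0
degree 2: 10−0−10 = 0 plus torsion [2] → Ȟ^2 ≅ Z/2

Ȟ^0 = Z, Ȟ^1 = 0, Ȟ^2 = Z/2


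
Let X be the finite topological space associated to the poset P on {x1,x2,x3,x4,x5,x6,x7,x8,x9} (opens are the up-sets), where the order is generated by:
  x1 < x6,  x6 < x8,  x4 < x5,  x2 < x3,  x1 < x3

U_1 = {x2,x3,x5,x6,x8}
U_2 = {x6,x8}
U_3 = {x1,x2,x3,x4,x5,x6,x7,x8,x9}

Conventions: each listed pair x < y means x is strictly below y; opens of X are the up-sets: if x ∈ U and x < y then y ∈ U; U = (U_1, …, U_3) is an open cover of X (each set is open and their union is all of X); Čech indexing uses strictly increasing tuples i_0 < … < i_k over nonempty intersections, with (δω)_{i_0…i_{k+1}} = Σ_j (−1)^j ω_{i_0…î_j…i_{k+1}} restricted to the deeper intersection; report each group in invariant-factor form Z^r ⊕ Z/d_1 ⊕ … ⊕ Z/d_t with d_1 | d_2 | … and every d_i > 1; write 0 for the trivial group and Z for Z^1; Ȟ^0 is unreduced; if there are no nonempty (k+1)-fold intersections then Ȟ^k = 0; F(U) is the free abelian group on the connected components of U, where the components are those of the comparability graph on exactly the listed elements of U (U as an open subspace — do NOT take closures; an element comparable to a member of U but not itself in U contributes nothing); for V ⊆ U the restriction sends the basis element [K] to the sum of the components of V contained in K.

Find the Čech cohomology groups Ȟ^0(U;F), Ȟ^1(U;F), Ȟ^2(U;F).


Ȟ^0 ≅ Z^4, Ȟ^1 ≅ 0, Ȟ^2 ≅ 0

cover nerve:
  U12={x6,x8} U13={x2,x3,x5,x6,x8} U23={x6,x8}
  U123={x6,x8}
components per intersection:
  U1: {x2,x3} {x5} {x6,x8}
  U2: {x6,x8}
  U3: {x1,x2,x3,x6,x8} {x4,x5} {x7} {x9}
  U12: {x6,x8}
  U13: {x2,x3} {x5} {x6,x8}
  U23: {x6,x8}
  U123: {x6,x8}
C dims 8,5,1; δ0: rk 4, SNF 1^4; δ1: rk 1, SNF 1^1
Ȟ^0: (8−4)−0=4 ⇒ Z^4
Ȟ^1: (5−1)−4=0 ⇒ 0
Ȟ^2: (1−0)−1=0 ⇒ 0


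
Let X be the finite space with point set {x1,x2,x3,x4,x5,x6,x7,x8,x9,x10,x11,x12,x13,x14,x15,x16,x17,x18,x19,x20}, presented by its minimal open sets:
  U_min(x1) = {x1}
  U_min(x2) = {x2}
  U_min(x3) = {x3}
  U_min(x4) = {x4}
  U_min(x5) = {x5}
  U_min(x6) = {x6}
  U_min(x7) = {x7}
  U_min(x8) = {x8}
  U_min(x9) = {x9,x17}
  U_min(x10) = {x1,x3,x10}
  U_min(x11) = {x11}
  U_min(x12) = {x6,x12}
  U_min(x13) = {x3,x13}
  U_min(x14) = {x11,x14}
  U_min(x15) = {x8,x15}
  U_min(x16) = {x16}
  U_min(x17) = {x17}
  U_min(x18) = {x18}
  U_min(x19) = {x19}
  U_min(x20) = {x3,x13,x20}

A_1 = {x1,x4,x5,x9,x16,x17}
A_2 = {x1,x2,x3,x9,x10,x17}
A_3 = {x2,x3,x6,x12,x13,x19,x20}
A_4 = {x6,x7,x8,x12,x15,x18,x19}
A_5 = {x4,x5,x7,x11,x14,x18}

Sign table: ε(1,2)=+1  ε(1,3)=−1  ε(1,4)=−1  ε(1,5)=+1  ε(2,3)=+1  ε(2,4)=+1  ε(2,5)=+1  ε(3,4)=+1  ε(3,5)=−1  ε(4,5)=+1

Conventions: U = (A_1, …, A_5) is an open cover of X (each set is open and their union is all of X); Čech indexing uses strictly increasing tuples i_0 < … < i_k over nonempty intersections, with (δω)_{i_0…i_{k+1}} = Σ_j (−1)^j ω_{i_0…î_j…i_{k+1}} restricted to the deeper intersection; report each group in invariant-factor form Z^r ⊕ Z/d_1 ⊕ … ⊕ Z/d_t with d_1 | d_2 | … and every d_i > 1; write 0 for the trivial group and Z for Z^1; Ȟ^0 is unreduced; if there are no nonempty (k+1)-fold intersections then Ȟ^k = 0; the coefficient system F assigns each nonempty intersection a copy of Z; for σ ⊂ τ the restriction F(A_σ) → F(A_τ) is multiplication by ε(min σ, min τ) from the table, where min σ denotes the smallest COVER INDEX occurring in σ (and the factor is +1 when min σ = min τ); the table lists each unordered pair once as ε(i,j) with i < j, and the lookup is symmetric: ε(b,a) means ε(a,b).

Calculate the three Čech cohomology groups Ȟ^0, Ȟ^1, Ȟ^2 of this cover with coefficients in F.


nerve simplices:
  A12={x1,x9,x17} A15={x4,x5} A23={x2,x3} A34={x6,x12,x19} A45={x7,x18}
C dims 5,5; δ0: rk 4, SNF 1^4
degree 0: 5−4−0 = 1 → Ȟ^0 ≅ Z
degree 1: 5−0−4 = 1 → Ȟ^1 ≅ Z
degree 2: 0−0−0 = 0 → Ȟ^2 ≅ 0

Ȟ^0(U;F) ≅ Z, Ȟ^1(U;F) ≅ Z and Ȟ^2(U;F) ≅ 0


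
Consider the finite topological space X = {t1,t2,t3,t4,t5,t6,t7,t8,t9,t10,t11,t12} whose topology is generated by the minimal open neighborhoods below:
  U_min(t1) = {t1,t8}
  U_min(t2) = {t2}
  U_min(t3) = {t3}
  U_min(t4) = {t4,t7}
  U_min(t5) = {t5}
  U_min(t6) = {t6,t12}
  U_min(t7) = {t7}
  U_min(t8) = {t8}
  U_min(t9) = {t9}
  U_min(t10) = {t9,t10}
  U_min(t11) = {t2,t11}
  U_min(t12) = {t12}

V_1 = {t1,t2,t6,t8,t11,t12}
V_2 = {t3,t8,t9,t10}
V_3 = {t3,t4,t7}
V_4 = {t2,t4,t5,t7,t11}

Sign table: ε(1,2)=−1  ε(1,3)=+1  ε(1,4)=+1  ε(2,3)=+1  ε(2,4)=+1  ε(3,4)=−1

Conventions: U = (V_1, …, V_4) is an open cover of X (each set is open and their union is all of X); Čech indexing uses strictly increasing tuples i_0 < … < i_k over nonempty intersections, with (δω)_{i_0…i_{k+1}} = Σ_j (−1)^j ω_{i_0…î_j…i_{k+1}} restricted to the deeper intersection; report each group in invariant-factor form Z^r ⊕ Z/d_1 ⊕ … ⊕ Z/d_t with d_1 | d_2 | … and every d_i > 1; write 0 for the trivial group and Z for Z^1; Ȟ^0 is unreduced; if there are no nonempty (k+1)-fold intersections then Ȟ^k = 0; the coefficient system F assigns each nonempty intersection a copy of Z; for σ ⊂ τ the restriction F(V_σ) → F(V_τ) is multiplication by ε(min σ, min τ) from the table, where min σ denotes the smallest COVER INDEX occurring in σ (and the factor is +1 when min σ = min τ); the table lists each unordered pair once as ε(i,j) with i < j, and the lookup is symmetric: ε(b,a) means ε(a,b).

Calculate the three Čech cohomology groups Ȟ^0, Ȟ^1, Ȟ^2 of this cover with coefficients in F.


Ȟ^0 = Z,  Ȟ^1 = Z,  Ȟ^2 = 0

cover nerve:
  V12={t8} V14={t2,t11} V23={t3} V34={t4,t7}
C dims 4,4; δ0: rk 3, SNF 1^3
Ȟ^0: (4−3)−0=1 ⇒ Z
Ȟ^1: (4−0)−3=1 ⇒ Z
Ȟ^2: (0−0)−0=0 ⇒ 0


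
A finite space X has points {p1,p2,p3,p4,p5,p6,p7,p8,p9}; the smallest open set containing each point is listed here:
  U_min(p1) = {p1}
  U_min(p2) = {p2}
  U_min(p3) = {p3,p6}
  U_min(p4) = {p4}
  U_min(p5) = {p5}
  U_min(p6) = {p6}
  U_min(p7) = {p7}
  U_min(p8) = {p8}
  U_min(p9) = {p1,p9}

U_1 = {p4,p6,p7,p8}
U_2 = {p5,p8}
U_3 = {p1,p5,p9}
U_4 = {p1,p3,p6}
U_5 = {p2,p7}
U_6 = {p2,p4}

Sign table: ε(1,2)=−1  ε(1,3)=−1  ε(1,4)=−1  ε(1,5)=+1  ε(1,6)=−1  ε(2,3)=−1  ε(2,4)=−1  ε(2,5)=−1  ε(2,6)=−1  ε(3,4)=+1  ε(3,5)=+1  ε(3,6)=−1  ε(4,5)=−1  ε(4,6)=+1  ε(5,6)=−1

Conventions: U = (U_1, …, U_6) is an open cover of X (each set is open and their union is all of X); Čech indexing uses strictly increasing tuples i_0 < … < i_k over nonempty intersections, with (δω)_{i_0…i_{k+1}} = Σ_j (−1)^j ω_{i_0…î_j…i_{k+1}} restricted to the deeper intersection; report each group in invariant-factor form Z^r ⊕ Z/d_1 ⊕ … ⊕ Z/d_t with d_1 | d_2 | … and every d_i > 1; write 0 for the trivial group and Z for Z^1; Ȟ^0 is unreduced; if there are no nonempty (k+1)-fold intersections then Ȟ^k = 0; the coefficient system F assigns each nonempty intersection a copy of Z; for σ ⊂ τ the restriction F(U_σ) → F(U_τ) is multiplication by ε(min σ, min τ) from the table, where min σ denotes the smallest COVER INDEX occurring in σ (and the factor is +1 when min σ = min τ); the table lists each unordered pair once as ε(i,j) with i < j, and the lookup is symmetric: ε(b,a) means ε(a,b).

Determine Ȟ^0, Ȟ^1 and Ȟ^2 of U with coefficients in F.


Ȟ^0 ≅ 0, Ȟ^1 ≅ Z ⊕ Z/2, Ȟ^2 ≅ 0

nonempty intersections:
  U12={p8} U14={p6} U15={p7} U16={p4} U23={p5} U34={p1} U56={p2}
C dims 6,7; δ0: rk 6, SNF 1^5·2
Ȟ^0: (6−6)−0=0 ⇒ 0
Ȟ^1: (7−0)−6=1 plus torsion [2] ⇒ Z ⊕ Z/2
Ȟ^2: (0−0)−0=0 ⇒ 0


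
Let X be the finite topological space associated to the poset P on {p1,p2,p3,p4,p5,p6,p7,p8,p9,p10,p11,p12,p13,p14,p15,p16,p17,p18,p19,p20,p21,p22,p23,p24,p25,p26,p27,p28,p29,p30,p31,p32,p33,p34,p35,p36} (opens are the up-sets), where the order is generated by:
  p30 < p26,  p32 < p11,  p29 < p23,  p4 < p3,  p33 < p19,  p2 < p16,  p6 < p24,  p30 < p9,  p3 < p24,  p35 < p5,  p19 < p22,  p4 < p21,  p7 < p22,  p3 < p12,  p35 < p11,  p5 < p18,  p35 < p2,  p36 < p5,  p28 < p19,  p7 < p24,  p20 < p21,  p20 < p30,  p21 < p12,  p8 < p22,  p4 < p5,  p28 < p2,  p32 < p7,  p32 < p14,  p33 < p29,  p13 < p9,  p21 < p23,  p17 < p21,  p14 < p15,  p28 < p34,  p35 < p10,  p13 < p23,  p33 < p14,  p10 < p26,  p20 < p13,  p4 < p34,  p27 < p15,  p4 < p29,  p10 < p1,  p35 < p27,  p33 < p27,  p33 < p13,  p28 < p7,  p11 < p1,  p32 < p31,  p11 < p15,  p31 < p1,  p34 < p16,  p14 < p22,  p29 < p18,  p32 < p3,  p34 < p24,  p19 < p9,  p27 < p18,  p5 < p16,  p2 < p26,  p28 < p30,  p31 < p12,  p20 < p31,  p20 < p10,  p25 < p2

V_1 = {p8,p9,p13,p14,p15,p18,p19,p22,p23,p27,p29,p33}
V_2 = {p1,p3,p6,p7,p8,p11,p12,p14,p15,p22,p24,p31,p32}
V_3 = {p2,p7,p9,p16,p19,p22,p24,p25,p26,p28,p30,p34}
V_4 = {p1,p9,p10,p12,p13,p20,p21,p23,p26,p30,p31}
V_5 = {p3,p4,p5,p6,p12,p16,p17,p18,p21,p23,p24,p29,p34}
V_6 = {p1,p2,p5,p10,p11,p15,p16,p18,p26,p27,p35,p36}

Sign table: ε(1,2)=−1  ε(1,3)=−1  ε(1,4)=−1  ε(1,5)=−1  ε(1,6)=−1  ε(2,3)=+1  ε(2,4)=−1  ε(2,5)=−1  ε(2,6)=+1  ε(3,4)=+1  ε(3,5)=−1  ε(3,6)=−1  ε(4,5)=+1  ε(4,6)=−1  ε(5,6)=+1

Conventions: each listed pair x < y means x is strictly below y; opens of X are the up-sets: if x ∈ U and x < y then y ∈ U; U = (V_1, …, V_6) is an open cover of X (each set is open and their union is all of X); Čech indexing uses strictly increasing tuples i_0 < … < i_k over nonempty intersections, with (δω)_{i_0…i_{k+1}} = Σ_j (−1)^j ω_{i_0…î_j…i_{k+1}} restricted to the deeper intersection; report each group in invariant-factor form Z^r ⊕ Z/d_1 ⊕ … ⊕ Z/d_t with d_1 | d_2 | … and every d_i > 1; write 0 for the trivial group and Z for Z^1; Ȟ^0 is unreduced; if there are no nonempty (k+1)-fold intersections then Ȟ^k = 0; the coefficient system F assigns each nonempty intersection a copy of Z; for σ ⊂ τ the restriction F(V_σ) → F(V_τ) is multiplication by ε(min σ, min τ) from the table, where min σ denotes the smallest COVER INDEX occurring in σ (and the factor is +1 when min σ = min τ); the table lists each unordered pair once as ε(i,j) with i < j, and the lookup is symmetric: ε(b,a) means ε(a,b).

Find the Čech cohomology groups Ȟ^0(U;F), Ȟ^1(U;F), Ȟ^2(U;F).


Ȟ^0 = 0, Ȟ^1 = Z/2, Ȟ^2 = Z

nerve simplices:
  V12={p8,p14,p15,p22} V13={p9,p19,p22} V14={p9,p13,p23} V15={p18,p23,p29} V16={p15,p18,p27} V23={p7,p22,p24} V24={p1,p12,p31} V25={p3,p6,p12,p24} V26={p1,p11,p15} V34={p9,p26,p30} V35={p16,p24,p34} V36={p2,p16,p26} V45={p12,p21,p23} V46={p1,p10,p26} V56={p5,p16,p18}
  V123={p22} V126={p15} V134={p9} V145={p23} V156={p18} V235={p24} V245={p12} V246={p1} V346={p26} V356={p16}
C dims 6,15,10; δ0: rk 6, SNF 1^5·2; δ1: rk 9, SNF 1^9
degree 0: 6−6−0 = 0 → Ȟ^0 ≅ 0
degree 1: 15−9−6 = 0 plus torsion [2] → Ȟ^1 ≅ Z/2
degree 2: 10−0−9 = 1 → Ȟ^2 ≅ Z


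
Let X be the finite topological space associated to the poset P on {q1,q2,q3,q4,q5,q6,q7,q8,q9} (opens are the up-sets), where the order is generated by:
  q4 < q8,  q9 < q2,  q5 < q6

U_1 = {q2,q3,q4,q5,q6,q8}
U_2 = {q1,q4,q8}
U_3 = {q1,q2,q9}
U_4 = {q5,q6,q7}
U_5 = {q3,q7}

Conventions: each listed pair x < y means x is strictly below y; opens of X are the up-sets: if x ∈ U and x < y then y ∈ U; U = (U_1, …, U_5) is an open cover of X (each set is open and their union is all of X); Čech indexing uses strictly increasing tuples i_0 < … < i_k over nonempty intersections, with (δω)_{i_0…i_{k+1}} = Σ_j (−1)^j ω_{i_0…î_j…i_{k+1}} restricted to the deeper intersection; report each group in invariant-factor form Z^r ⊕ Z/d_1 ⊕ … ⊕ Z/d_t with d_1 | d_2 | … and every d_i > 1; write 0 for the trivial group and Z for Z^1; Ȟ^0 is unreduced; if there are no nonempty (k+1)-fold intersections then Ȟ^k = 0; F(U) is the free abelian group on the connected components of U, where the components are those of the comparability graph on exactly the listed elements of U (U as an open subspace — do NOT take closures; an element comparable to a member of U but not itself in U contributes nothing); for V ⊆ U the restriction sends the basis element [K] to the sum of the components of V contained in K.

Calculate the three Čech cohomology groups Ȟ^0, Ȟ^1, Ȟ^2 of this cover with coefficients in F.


Ȟ^0(U;F) ≅ Z^6, Ȟ^1(U;F) ≅ 0 and Ȟ^2(U;F) ≅ 0

nonempty intersections:
  U12={q4,q8} U13={q2} U14={q5,q6} U15={q3} U23={q1} U45={q7}
components per intersection:
  U1: {q2} {q3} {q4,q8} {q5,q6}
  U2: {q1} {q4,q8}
  U3: {q1} {q2,q9}
  U4: {q5,q6} {q7}
  U5: {q3} {q7}
  U12: {q4,q8}
  U13: {q2}
  U14: {q5,q6}
  U15: {q3}
  U23: {q1}
  U45: {q7}
C dims 12,6; δ0: rk 6, SNF 1^6
Ȟ^0: (12−6)−0=6 ⇒ Z^6
Ȟ^1: (6−0)−6=0 ⇒ 0
Ȟ^2: (0−0)−0=0 ⇒ 0


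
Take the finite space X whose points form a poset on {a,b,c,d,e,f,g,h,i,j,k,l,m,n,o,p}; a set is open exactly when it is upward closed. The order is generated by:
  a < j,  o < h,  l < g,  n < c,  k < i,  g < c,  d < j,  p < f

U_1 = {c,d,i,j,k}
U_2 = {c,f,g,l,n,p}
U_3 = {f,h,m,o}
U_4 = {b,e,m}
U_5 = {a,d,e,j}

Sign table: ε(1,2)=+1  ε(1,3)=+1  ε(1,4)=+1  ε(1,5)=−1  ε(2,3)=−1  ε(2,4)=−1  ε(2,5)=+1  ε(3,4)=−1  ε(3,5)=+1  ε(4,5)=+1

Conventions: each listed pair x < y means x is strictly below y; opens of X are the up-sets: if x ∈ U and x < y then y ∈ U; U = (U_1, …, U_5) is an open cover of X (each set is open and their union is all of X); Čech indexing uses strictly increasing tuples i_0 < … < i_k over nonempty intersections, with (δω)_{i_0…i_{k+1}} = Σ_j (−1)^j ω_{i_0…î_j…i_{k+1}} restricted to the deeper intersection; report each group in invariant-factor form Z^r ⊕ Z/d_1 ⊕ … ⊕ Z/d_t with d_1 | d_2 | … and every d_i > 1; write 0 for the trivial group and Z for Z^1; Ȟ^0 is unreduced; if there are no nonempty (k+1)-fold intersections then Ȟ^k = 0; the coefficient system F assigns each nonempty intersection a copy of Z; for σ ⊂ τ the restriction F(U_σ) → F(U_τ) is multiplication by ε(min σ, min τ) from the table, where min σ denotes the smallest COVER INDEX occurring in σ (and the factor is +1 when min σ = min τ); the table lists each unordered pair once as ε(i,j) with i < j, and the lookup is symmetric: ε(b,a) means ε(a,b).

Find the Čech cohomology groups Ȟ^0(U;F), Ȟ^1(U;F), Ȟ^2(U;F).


Ȟ^0 = 0, Ȟ^1 = Z/2, Ȟ^2 = 0

nonempty intersections:
  U12={c} U15={d,j} U23={f} U34={m} U45={e}
C dims 5,5; δ0: rk 5, SNF 1^4·2
Ȟ^0: (5−5)−0=0 ⇒ 0
Ȟ^1: (5−0)−5=0 plus torsion [2] ⇒ Z/2
Ȟ^2: (0−0)−0=0 ⇒ 0


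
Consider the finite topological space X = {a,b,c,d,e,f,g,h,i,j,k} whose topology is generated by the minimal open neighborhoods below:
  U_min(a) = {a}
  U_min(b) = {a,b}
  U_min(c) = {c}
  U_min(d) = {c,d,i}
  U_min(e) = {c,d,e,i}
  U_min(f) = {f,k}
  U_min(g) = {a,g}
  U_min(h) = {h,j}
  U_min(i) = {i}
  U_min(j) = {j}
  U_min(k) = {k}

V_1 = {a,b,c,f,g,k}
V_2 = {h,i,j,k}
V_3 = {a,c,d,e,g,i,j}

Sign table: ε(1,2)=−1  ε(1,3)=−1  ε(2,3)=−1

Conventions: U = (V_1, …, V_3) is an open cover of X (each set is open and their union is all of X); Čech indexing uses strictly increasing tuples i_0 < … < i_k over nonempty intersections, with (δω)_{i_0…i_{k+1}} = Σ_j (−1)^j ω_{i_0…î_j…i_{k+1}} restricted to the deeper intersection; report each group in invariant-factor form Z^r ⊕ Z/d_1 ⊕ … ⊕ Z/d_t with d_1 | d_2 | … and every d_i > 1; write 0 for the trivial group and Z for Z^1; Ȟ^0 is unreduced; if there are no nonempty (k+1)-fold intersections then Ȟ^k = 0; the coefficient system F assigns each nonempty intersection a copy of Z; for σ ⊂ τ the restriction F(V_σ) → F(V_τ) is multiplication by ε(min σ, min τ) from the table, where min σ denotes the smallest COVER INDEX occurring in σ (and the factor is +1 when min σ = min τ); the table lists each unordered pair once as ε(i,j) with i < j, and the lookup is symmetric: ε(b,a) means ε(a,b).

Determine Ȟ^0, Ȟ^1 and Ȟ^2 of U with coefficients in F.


Ȟ^0 ≅ 0, Ȟ^1 ≅ Z/2, Ȟ^2 ≅ 0

nerve simplices:
  V12={k} V13={a,c,g} V23={i,j}
C dims 3,3; δ0: rk 3, SNF 1^2·2
degree 0: 3−3−0 = 0 → Ȟ^0 ≅ 0
degree 1: 3−0−3 = 0 plus torsion [2] → Ȟ^1 ≅ Z/2
degree 2: 0−0−0 = 0 → Ȟ^2 ≅ 0


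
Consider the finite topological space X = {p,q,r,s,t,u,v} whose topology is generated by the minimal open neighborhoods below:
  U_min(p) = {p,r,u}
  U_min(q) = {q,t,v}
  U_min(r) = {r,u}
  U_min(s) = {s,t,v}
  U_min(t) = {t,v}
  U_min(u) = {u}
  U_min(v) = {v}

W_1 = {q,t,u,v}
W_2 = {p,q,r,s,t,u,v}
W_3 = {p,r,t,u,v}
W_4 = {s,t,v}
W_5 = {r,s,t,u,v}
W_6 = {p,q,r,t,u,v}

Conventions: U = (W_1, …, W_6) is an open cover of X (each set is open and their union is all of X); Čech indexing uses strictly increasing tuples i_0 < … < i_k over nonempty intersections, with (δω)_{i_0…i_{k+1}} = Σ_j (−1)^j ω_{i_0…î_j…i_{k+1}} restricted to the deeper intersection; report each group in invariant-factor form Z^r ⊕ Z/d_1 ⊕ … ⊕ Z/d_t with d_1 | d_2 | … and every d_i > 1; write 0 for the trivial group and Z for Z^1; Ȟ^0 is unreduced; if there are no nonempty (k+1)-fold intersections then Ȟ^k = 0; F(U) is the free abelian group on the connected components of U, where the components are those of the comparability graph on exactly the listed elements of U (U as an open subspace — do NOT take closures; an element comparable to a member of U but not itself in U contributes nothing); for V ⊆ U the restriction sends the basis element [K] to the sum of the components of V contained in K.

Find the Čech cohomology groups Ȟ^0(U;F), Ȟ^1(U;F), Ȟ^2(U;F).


nerve simplices:
  W12={q,t,u,v} W13={t,u,v} W14={t,v} W15={t,u,v} W16={q,t,u,v} W23={p,r,t,u,v} W24={s,t,v} W25={r,s,t,u,v} W26={p,q,r,t,u,v} W34={t,v} W35={r,t,u,v} W36={p,r,t,u,v} W45={s,t,v} W46={t,v} W56={r,t,u,v}
  W123={t,u,v} W124={t,v} W125={t,u,v} W126={q,t,u,v} W134={t,v} W135={t,u,v} W136={t,u,v} W145={t,v} W146={t,v} W156={t,u,v} W234={t,v} W235={r,t,u,v} W236={p,r,t,u,v} W245={s,t,v} W246={t,v} W256={r,t,u,v} W345={t,v} W346={t,v} W356={r,t,u,v} W456={t,v}
  W1234={t,v} W1235={t,u,v} W1236={t,u,v} W1245={t,v} W1246={t,v} W1256={t,u,v} W1345={t,v} W1346={t,v} W1356={t,u,v} W1456={t,v} W2345={t,v} W2346={t,v} W2356={r,t,u,v} W2456={t,v} W3456={t,v}
  W12345={t,v} W12346={t,v} W12356={t,u,v} W12456={t,v} W13456={t,v} W23456={t,v}
  W123456={t,v}
components per intersection:
  W1: {q,t,v} {u}
  W2: {p,r,u} {q,s,t,v}
  W3: {p,r,u} {t,v}
  W4: {s,t,v}
  W5: {r,u} {s,t,v}
  W6: {p,r,u} {q,t,v}
  W12: {q,t,v} {u}
  W13: {t,v} {u}
  W14: {t,v}
  W15: {t,v} {u}
  W16: {q,t,v} {u}
  W23: {p,r,u} {t,v}
  W24: {s,t,v}
  W25: {r,u} {s,t,v}
  W26: {p,r,u} {q,t,v}
  W34: {t,v}
  W35: {r,u} {t,v}
  W36: {p,r,u} {t,v}
  W45: {s,t,v}
  W46: {t,v}
  W56: {r,u} {t,v}
  W123: {t,v} {u}
  W124: {t,v}
  W125: {t,v} {u}
  W126: {q,t,v} {u}
  W134: {t,v}
  W135: {t,v} {u}
  W136: {t,v} {u}
  W145: {t,v}
  W146: {t,v}
  W156: {t,v} {u}
  W234: {t,v}
  W235: {r,u} {t,v}
  W236: {p,r,u} {t,v}
  W245: {s,t,v}
  W246: {t,v}
  W256: {r,u} {t,v}
  W345: {t,v}
  W346: {t,v}
  W356: {r,u} {t,v}
  W456: {t,v}
  W1234: {t,v}
  W1235: {t,v} {u}
  W1236: {t,v} {u}
  W1245: {t,v}
  W1246: {t,v}
  W1256: {t,v} {u}
  W1345: {t,v}
  W1346: {t,v}
  W1356: {t,v} {u}
  W1456: {t,v}
  W2345: {t,v}
  W2346: {t,v}
  W2356: {r,u} {t,v}
  W2456: {t,v}
  W3456: {t,v}
  W12345: {t,v}
  W12346: {t,v}
  W12356: {t,v} {u}
  W12456: {t,v}
  W13456: {t,v}
  W23456: {t,v}
  W123456: {t,v}
C dims 11,25,30,20; δ0: rk 9, SNF 1^9; δ1: rk 16, SNF 1^16; δ2: rk 14, SNF 1^14
degree 0: 11−9−0 = 2 → Ȟ^0 ≅ Z^2
degree 1: 25−16−9 = 0 → Ȟ^1 ≅ 0
degree 2: 30−14−16 = 0 → Ȟ^2 ≅ 0

Ȟ^0 ≅ Z^2,  Ȟ^1 ≅ 0,  Ȟ^2 ≅ 0
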